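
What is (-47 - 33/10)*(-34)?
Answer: 8551/5 ≈ 1710.2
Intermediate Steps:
(-47 - 33/10)*(-34) = -503/10*(-34) = 8551/5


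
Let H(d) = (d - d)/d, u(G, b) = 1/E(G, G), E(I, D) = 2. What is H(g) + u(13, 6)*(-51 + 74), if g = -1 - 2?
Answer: 23/2 ≈ 11.500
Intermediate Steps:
u(G, b) = ½ (u(G, b) = 1/2 = ½)
g = -3
H(d) = 0 (H(d) = 0/d = 0)
H(g) + u(13, 6)*(-51 + 74) = 0 + (-51 + 74)/2 = 0 + (½)*23 = 0 + 23/2 = 23/2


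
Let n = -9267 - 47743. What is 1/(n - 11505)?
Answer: -1/68515 ≈ -1.4595e-5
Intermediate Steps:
n = -57010
1/(n - 11505) = 1/(-57010 - 11505) = 1/(-68515) = -1/68515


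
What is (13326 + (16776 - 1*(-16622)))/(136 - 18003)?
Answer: -46724/17867 ≈ -2.6151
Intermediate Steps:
(13326 + (16776 - 1*(-16622)))/(136 - 18003) = (13326 + (16776 + 16622))/(-17867) = (13326 + 33398)*(-1/17867) = 46724*(-1/17867) = -46724/17867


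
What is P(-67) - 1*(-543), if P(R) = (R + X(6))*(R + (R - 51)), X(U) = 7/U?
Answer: 76333/6 ≈ 12722.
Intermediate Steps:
P(R) = (-51 + 2*R)*(7/6 + R) (P(R) = (R + 7/6)*(R + (R - 51)) = (R + 7*(⅙))*(R + (-51 + R)) = (R + 7/6)*(-51 + 2*R) = (7/6 + R)*(-51 + 2*R) = (-51 + 2*R)*(7/6 + R))
P(-67) - 1*(-543) = (-119/2 + 2*(-67)² - 146/3*(-67)) - 1*(-543) = (-119/2 + 2*4489 + 9782/3) + 543 = (-119/2 + 8978 + 9782/3) + 543 = 73075/6 + 543 = 76333/6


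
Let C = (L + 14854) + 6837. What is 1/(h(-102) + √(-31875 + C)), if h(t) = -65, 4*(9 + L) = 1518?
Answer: -130/28077 - I*√39254/28077 ≈ -0.0046301 - 0.0070565*I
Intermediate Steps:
L = 741/2 (L = -9 + (¼)*1518 = -9 + 759/2 = 741/2 ≈ 370.50)
C = 44123/2 (C = (741/2 + 14854) + 6837 = 30449/2 + 6837 = 44123/2 ≈ 22062.)
1/(h(-102) + √(-31875 + C)) = 1/(-65 + √(-31875 + 44123/2)) = 1/(-65 + √(-19627/2)) = 1/(-65 + I*√39254/2)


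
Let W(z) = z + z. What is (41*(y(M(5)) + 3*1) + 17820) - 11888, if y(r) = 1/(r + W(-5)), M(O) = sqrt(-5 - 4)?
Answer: 659585/109 - 123*I/109 ≈ 6051.2 - 1.1284*I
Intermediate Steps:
W(z) = 2*z
M(O) = 3*I (M(O) = sqrt(-9) = 3*I)
y(r) = 1/(-10 + r) (y(r) = 1/(r + 2*(-5)) = 1/(r - 10) = 1/(-10 + r))
(41*(y(M(5)) + 3*1) + 17820) - 11888 = (41*(1/(-10 + 3*I) + 3*1) + 17820) - 11888 = (41*((-10 - 3*I)/109 + 3) + 17820) - 11888 = (41*(3 + (-10 - 3*I)/109) + 17820) - 11888 = ((123 + 41*(-10 - 3*I)/109) + 17820) - 11888 = (17943 + 41*(-10 - 3*I)/109) - 11888 = 6055 + 41*(-10 - 3*I)/109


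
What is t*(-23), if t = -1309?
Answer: 30107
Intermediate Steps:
t*(-23) = -1309*(-23) = 30107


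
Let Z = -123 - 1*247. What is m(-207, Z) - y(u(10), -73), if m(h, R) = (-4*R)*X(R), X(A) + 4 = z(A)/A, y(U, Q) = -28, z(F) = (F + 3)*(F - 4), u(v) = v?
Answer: -554924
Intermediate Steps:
z(F) = (-4 + F)*(3 + F) (z(F) = (3 + F)*(-4 + F) = (-4 + F)*(3 + F))
X(A) = -4 + (-12 + A**2 - A)/A
Z = -370 (Z = -123 - 247 = -370)
m(h, R) = -4*R*(-5 + R - 12/R) (m(h, R) = (-4*R)*(-5 + R - 12/R) = -4*R*(-5 + R - 12/R))
m(-207, Z) - y(u(10), -73) = (48 - 4*(-370)**2 + 20*(-370)) - 1*(-28) = (48 - 4*136900 - 7400) + 28 = (48 - 547600 - 7400) + 28 = -554952 + 28 = -554924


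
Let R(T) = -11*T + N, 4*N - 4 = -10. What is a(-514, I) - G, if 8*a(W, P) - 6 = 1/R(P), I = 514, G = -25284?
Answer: 285995807/11311 ≈ 25285.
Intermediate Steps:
N = -3/2 (N = 1 + (1/4)*(-10) = 1 - 5/2 = -3/2 ≈ -1.5000)
R(T) = -3/2 - 11*T (R(T) = -11*T - 3/2 = -3/2 - 11*T)
a(W, P) = 3/4 + 1/(8*(-3/2 - 11*P))
a(-514, I) - G = (4 + 33*514)/(2*(3 + 22*514)) - 1*(-25284) = (4 + 16962)/(2*(3 + 11308)) + 25284 = (1/2)*16966/11311 + 25284 = (1/2)*(1/11311)*16966 + 25284 = 8483/11311 + 25284 = 285995807/11311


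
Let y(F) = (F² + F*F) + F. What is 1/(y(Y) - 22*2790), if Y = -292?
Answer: 1/108856 ≈ 9.1864e-6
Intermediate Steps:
y(F) = F + 2*F² (y(F) = (F² + F²) + F = 2*F² + F = F + 2*F²)
1/(y(Y) - 22*2790) = 1/(-292*(1 + 2*(-292)) - 22*2790) = 1/(-292*(1 - 584) - 61380) = 1/(-292*(-583) - 61380) = 1/(170236 - 61380) = 1/108856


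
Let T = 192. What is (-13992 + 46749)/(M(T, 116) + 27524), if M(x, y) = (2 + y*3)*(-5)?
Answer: 32757/25774 ≈ 1.2709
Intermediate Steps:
M(x, y) = -10 - 15*y (M(x, y) = (2 + 3*y)*(-5) = -10 - 15*y)
(-13992 + 46749)/(M(T, 116) + 27524) = (-13992 + 46749)/((-10 - 15*116) + 27524) = 32757/((-10 - 1740) + 27524) = 32757/(-1750 + 27524) = 32757/25774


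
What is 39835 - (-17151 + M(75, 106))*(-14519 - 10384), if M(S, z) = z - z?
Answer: -427071518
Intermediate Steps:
M(S, z) = 0
39835 - (-17151 + M(75, 106))*(-14519 - 10384) = 39835 - (-17151 + 0)*(-14519 - 10384) = 39835 - (-17151)*(-24903) = 39835 - 1*427111353 = 39835 - 427111353 = -427071518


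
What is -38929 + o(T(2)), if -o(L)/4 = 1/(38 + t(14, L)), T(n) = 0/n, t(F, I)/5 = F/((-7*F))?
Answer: -10160497/261 ≈ -38929.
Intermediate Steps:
t(F, I) = -5/7 (t(F, I) = 5*(F/((-7*F))) = 5*(F*(-1/(7*F))) = 5*(-⅐) = -5/7)
T(n) = 0
o(L) = -28/261 (o(L) = -4/(38 - 5/7) = -4/261/7 = -4*7/261 = -28/261)
-38929 + o(T(2)) = -38929 - 28/261 = -10160497/261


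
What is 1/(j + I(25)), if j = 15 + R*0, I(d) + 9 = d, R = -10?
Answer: 1/31 ≈ 0.032258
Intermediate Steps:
I(d) = -9 + d
j = 15 (j = 15 - 10*0 = 15 + 0 = 15)
1/(j + I(25)) = 1/(15 + (-9 + 25)) = 1/(15 + 16) = 1/31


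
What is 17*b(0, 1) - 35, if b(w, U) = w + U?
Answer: -18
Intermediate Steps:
b(w, U) = U + w
17*b(0, 1) - 35 = 17*(1 + 0) - 35 = 17*1 - 35 = 17 - 35 = -18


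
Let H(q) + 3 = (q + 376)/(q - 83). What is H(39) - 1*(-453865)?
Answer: 19969513/44 ≈ 4.5385e+5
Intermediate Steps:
H(q) = -3 + (376 + q)/(-83 + q) (H(q) = -3 + (q + 376)/(q - 83) = -3 + (376 + q)/(-83 + q))
H(39) - 1*(-453865) = (625 - 2*39)/(-83 + 39) - 1*(-453865) = (625 - 78)/(-44) + 453865 = -1/44*547 + 453865 = -547/44 + 453865 = 19969513/44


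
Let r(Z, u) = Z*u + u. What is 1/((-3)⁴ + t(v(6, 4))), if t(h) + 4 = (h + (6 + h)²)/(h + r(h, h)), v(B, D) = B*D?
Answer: 52/4081 ≈ 0.012742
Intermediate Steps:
r(Z, u) = u + Z*u
t(h) = -4 + (h + (6 + h)²)/(h + h*(1 + h))
1/((-3)⁴ + t(v(6, 4))) = 1/((-3)⁴ + (36 - 3*(6*4)² + 5*(6*4))/(((6*4))*(2 + 6*4))) = 1/(81 + (36 - 3*24² + 5*24)/(24*(2 + 24))) = 1/(81 + (1/24)*(36 - 3*576 + 120)/26) = 1/(81 + (1/24)*(1/26)*(36 - 1728 + 120)) = 1/(81 + (1/24)*(1/26)*(-1572)) = 1/(81 - 131/52) = 1/(4081/52) = 52/4081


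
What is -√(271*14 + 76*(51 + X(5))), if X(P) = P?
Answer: -5*√322 ≈ -89.722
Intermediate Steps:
-√(271*14 + 76*(51 + X(5))) = -√(271*14 + 76*(51 + 5)) = -√(3794 + 76*56) = -√(3794 + 4256) = -√8050 = -5*√322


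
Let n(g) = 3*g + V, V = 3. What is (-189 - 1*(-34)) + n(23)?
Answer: -83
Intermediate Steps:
n(g) = 3 + 3*g (n(g) = 3*g + 3 = 3 + 3*g)
(-189 - 1*(-34)) + n(23) = (-189 - 1*(-34)) + (3 + 3*23) = (-189 + 34) + (3 + 69) = -155 + 72 = -83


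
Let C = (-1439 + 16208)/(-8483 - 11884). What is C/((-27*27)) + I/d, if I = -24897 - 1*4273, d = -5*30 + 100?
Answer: 1604087288/2749545 ≈ 583.40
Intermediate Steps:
d = -50 (d = -150 + 100 = -50)
C = -1641/2263 (C = 14769/(-20367) = 14769*(-1/20367) = -1641/2263 ≈ -0.72514)
I = -29170 (I = -24897 - 4273 = -29170)
C/((-27*27)) + I/d = -1641/(2263*((-27*27))) - 29170/(-50) = -1641/2263/(-729) - 29170*(-1/50) = -1641/2263*(-1/729) + 2917/5 = 547/549909 + 2917/5 = 1604087288/2749545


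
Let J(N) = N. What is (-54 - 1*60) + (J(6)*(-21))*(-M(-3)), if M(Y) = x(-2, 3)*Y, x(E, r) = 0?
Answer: -114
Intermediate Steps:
M(Y) = 0 (M(Y) = 0*Y = 0)
(-54 - 1*60) + (J(6)*(-21))*(-M(-3)) = (-54 - 1*60) + (6*(-21))*(-1*0) = (-54 - 60) - 126*0 = -114 + 0 = -114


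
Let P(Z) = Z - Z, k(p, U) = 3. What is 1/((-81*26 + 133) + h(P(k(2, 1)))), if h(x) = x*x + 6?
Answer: -1/1967 ≈ -0.00050839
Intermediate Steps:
P(Z) = 0
h(x) = 6 + x² (h(x) = x² + 6 = 6 + x²)
1/((-81*26 + 133) + h(P(k(2, 1)))) = 1/((-81*26 + 133) + (6 + 0²)) = 1/((-2106 + 133) + (6 + 0)) = 1/(-1973 + 6) = 1/(-1967) = -1/1967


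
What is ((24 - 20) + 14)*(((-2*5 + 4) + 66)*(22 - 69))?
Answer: -50760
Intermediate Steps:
((24 - 20) + 14)*(((-2*5 + 4) + 66)*(22 - 69)) = (4 + 14)*(((-10 + 4) + 66)*(-47)) = 18*((-6 + 66)*(-47)) = 18*(60*(-47)) = 18*(-2820) = -50760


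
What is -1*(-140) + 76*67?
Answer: 5232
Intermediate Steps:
-1*(-140) + 76*67 = 140 + 5092 = 5232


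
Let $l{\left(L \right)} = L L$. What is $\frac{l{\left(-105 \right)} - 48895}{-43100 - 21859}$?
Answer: $\frac{37870}{64959} \approx 0.58298$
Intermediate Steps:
$l{\left(L \right)} = L^{2}$
$\frac{l{\left(-105 \right)} - 48895}{-43100 - 21859} = \frac{\left(-105\right)^{2} - 48895}{-43100 - 21859} = \frac{11025 - 48895}{-64959} = \left(-37870\right) \left(- \frac{1}{64959}\right) = \frac{37870}{64959}$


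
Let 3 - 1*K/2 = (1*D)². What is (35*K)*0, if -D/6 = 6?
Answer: 0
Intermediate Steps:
D = -36 (D = -6*6 = -36)
K = -2586 (K = 6 - 2*(1*(-36))² = 6 - 2*(-36)² = 6 - 2*1296 = 6 - 2592 = -2586)
(35*K)*0 = (35*(-2586))*0 = -90510*0 = 0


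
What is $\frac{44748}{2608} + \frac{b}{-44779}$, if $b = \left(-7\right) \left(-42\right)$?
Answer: $\frac{71535855}{4170844} \approx 17.151$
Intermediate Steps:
$b = 294$
$\frac{44748}{2608} + \frac{b}{-44779} = \frac{44748}{2608} + \frac{294}{-44779} = 44748 \cdot \frac{1}{2608} + 294 \left(- \frac{1}{44779}\right) = \frac{11187}{652} - \frac{42}{6397} = \frac{71535855}{4170844}$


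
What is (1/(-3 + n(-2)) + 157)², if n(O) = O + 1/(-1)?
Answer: 885481/36 ≈ 24597.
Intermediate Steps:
n(O) = -1 + O (n(O) = O - 1 = -1 + O)
(1/(-3 + n(-2)) + 157)² = (1/(-3 + (-1 - 2)) + 157)² = (1/(-3 - 3) + 157)² = (1/(-6) + 157)² = (-⅙ + 157)² = (941/6)² = 885481/36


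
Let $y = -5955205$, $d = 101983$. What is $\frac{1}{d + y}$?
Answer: $- \frac{1}{5853222} \approx -1.7085 \cdot 10^{-7}$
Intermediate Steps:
$\frac{1}{d + y} = \frac{1}{101983 - 5955205} = \frac{1}{-5853222} = - \frac{1}{5853222}$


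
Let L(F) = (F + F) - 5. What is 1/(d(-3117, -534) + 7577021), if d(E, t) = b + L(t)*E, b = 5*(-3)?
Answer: 1/10921547 ≈ 9.1562e-8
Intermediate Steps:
b = -15
L(F) = -5 + 2*F (L(F) = 2*F - 5 = -5 + 2*F)
d(E, t) = -15 + E*(-5 + 2*t) (d(E, t) = -15 + (-5 + 2*t)*E = -15 + E*(-5 + 2*t))
1/(d(-3117, -534) + 7577021) = 1/((-15 - 3117*(-5 + 2*(-534))) + 7577021) = 1/((-15 - 3117*(-5 - 1068)) + 7577021) = 1/((-15 - 3117*(-1073)) + 7577021) = 1/((-15 + 3344541) + 7577021) = 1/(3344526 + 7577021) = 1/10921547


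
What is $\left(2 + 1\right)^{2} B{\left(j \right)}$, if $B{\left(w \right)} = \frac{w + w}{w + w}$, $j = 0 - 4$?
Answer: $9$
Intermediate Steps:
$j = -4$
$B{\left(w \right)} = 1$ ($B{\left(w \right)} = \frac{2 w}{2 w} = 2 w \frac{1}{2 w} = 1$)
$\left(2 + 1\right)^{2} B{\left(j \right)} = \left(2 + 1\right)^{2} \cdot 1 = 3^{2} \cdot 1 = 9 \cdot 1 = 9$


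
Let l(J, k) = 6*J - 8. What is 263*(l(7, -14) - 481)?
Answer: -117561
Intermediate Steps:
l(J, k) = -8 + 6*J
263*(l(7, -14) - 481) = 263*((-8 + 6*7) - 481) = 263*((-8 + 42) - 481) = 263*(34 - 481) = 263*(-447) = -117561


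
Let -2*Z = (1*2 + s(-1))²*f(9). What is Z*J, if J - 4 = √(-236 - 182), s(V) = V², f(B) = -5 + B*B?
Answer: -1368 - 342*I*√418 ≈ -1368.0 - 6992.2*I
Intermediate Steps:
f(B) = -5 + B²
J = 4 + I*√418 (J = 4 + √(-236 - 182) = 4 + √(-418) = 4 + I*√418 ≈ 4.0 + 20.445*I)
Z = -342 (Z = -(1*2 + (-1)²)²*(-5 + 9²)/2 = -(2 + 1)²*(-5 + 81)/2 = -3²*76/2 = -9*76/2 = -½*684 = -342)
Z*J = -342*(4 + I*√418) = -1368 - 342*I*√418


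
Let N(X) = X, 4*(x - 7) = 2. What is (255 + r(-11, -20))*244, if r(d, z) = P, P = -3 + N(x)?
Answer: 63318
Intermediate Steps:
x = 15/2 (x = 7 + (¼)*2 = 7 + ½ = 15/2 ≈ 7.5000)
P = 9/2 (P = -3 + 15/2 = 9/2 ≈ 4.5000)
r(d, z) = 9/2
(255 + r(-11, -20))*244 = (255 + 9/2)*244 = (519/2)*244 = 63318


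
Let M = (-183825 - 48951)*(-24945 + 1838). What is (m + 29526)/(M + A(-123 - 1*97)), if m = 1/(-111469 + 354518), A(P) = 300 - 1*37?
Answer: 1435252955/261460219138891 ≈ 5.4894e-6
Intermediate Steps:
A(P) = 263 (A(P) = 300 - 37 = 263)
m = 1/243049 ≈ 4.1144e-6
M = 5378755032 (M = -232776*(-23107) = 5378755032)
(m + 29526)/(M + A(-123 - 1*97)) = (1/243049 + 29526)/(5378755032 + 263) = (7176264775/243049)/5378755295 = (7176264775/243049)*(1/5378755295) = 1435252955/261460219138891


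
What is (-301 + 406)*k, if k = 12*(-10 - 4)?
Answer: -17640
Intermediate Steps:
k = -168 (k = 12*(-14) = -168)
(-301 + 406)*k = (-301 + 406)*(-168) = 105*(-168) = -17640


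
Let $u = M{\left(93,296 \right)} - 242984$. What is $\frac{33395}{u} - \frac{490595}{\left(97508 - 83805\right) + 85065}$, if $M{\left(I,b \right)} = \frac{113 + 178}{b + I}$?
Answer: $- \frac{9530867670323}{1867119852496} \approx -5.1046$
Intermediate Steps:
$M{\left(I,b \right)} = \frac{291}{I + b}$
$u = - \frac{94520485}{389}$ ($u = \frac{291}{93 + 296} - 242984 = \frac{291}{389} - 242984 = - \frac{94520485}{389} \approx -2.4298 \cdot 10^{5}$)
$\frac{33395}{u} - \frac{490595}{\left(97508 - 83805\right) + 85065} = \frac{33395}{- \frac{94520485}{389}} - \frac{490595}{\left(97508 - 83805\right) + 85065} = 33395 \left(- \frac{389}{94520485}\right) - \frac{490595}{13703 + 85065} = - \frac{2598131}{18904097} - \frac{490595}{98768} = - \frac{9530867670323}{1867119852496}$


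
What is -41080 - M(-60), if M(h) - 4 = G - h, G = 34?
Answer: -41178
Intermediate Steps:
M(h) = 38 - h (M(h) = 4 + (34 - h) = 38 - h)
-41080 - M(-60) = -41080 - (38 - 1*(-60)) = -41080 - (38 + 60) = -41080 - 1*98 = -41080 - 98 = -41178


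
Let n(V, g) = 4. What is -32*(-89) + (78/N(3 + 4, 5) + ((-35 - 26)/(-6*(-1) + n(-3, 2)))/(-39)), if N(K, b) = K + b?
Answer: 556658/195 ≈ 2854.7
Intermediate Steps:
-32*(-89) + (78/N(3 + 4, 5) + ((-35 - 26)/(-6*(-1) + n(-3, 2)))/(-39)) = -32*(-89) + (78/((3 + 4) + 5) + ((-35 - 26)/(-6*(-1) + 4))/(-39)) = 2848 + (78/(7 + 5) - 61/(6 + 4)*(-1/39)) = 2848 + (78/12 - 61/10*(-1/39)) = 2848 + (78*(1/12) - 61*⅒*(-1/39)) = 2848 + (13/2 - 61/10*(-1/39)) = 2848 + (13/2 + 61/390) = 2848 + 1298/195 = 556658/195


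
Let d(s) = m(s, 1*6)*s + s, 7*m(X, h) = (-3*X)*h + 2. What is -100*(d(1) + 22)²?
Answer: -2102500/49 ≈ -42908.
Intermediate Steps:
m(X, h) = 2/7 - 3*X*h/7 (m(X, h) = ((-3*X)*h + 2)/7 = (-3*X*h + 2)/7 = (2 - 3*X*h)/7 = 2/7 - 3*X*h/7)
d(s) = s + s*(2/7 - 18*s/7) (d(s) = (2/7 - 3*s*1*6/7)*s + s = (2/7 - 3/7*s*6)*s + s = (2/7 - 18*s/7)*s + s = s*(2/7 - 18*s/7) + s = s + s*(2/7 - 18*s/7))
-100*(d(1) + 22)² = -100*((9/7)*1*(1 - 2*1) + 22)² = -100*((9/7)*1*(1 - 2) + 22)² = -100*((9/7)*1*(-1) + 22)² = -100*(-9/7 + 22)² = -100*(145/7)² = -100*21025/49 = -2102500/49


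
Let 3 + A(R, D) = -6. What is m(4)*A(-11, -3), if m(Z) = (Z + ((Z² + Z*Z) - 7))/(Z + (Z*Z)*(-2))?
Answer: 261/28 ≈ 9.3214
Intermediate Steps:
A(R, D) = -9 (A(R, D) = -3 - 6 = -9)
m(Z) = (-7 + Z + 2*Z²)/(Z - 2*Z²) (m(Z) = (Z + ((Z² + Z²) - 7))/(Z + Z²*(-2)) = (Z + (2*Z² - 7))/(Z - 2*Z²) = (Z + (-7 + 2*Z²))/(Z - 2*Z²) = (-7 + Z + 2*Z²)/(Z - 2*Z²))
m(4)*A(-11, -3) = ((7 - 1*4 - 2*4²)/(4*(-1 + 2*4)))*(-9) = ((7 - 4 - 2*16)/(4*(-1 + 8)))*(-9) = ((¼)*(7 - 4 - 32)/7)*(-9) = ((¼)*(⅐)*(-29))*(-9) = -29/28*(-9) = 261/28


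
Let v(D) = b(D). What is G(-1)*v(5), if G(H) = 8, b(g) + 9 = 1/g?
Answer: -352/5 ≈ -70.400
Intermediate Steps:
b(g) = -9 + 1/g
v(D) = -9 + 1/D
G(-1)*v(5) = 8*(-9 + 1/5) = 8*(-9 + ⅕) = 8*(-44/5) = -352/5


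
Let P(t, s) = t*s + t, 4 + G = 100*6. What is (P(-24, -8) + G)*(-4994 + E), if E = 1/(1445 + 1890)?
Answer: -12724411596/3335 ≈ -3.8154e+6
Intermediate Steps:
G = 596 (G = -4 + 100*6 = -4 + 600 = 596)
P(t, s) = t + s*t (P(t, s) = s*t + t = t + s*t)
E = 1/3335 ≈ 0.00029985
(P(-24, -8) + G)*(-4994 + E) = (-24*(1 - 8) + 596)*(-4994 + 1/3335) = (-24*(-7) + 596)*(-16654989/3335) = (168 + 596)*(-16654989/3335) = 764*(-16654989/3335) = -12724411596/3335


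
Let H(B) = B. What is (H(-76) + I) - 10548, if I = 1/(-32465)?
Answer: -344908161/32465 ≈ -10624.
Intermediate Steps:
I = -1/32465 ≈ -3.0802e-5
(H(-76) + I) - 10548 = (-76 - 1/32465) - 10548 = -2467341/32465 - 10548 = -344908161/32465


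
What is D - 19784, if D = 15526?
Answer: -4258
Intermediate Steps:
D - 19784 = 15526 - 19784 = -4258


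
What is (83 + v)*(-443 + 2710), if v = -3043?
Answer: -6710320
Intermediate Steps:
(83 + v)*(-443 + 2710) = (83 - 3043)*(-443 + 2710) = -2960*2267 = -6710320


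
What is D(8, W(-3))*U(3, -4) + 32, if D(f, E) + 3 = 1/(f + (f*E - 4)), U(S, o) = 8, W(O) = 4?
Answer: 74/9 ≈ 8.2222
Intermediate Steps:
D(f, E) = -3 + 1/(-4 + f + E*f) (D(f, E) = -3 + 1/(f + (f*E - 4)) = -3 + 1/(f + (E*f - 4)) = -3 + 1/(f + (-4 + E*f)) = -3 + 1/(-4 + f + E*f))
D(8, W(-3))*U(3, -4) + 32 = ((13 - 3*8 - 3*4*8)/(-4 + 8 + 4*8))*8 + 32 = ((13 - 24 - 96)/(-4 + 8 + 32))*8 + 32 = (-107/36)*8 + 32 = ((1/36)*(-107))*8 + 32 = -107/36*8 + 32 = -214/9 + 32 = 74/9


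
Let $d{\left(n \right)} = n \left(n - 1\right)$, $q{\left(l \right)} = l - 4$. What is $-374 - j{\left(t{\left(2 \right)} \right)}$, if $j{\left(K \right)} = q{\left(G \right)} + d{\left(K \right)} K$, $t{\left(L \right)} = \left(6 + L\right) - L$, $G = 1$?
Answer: $-551$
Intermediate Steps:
$q{\left(l \right)} = -4 + l$ ($q{\left(l \right)} = l - 4 = -4 + l$)
$t{\left(L \right)} = 6$
$d{\left(n \right)} = n \left(-1 + n\right)$
$j{\left(K \right)} = -3 + K^{2} \left(-1 + K\right)$ ($j{\left(K \right)} = \left(-4 + 1\right) + K \left(-1 + K\right) K = -3 + K^{2} \left(-1 + K\right)$)
$-374 - j{\left(t{\left(2 \right)} \right)} = -374 - \left(-3 + 6^{2} \left(-1 + 6\right)\right) = -374 - \left(-3 + 36 \cdot 5\right) = -374 - \left(-3 + 180\right) = -374 - 177 = -551$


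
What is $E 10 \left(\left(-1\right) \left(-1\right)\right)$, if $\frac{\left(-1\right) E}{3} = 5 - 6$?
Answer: $30$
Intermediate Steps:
$E = 3$ ($E = - 3 \left(5 - 6\right) = \left(-3\right) \left(-1\right) = 3$)
$E 10 \left(\left(-1\right) \left(-1\right)\right) = 3 \cdot 10 \left(\left(-1\right) \left(-1\right)\right) = 30 \cdot 1 = 30$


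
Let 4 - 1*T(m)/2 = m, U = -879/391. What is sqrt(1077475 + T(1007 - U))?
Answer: sqrt(164418088811)/391 ≈ 1037.0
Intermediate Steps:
U = -879/391 (U = -879*1/391 = -879/391 ≈ -2.2481)
T(m) = 8 - 2*m
sqrt(1077475 + T(1007 - U)) = sqrt(1077475 + (8 - 2*(1007 - 1*(-879/391)))) = sqrt(1077475 + (8 - 2*(1007 + 879/391))) = sqrt(1077475 + (8 - 2*394616/391)) = sqrt(1077475 + (8 - 789232/391)) = sqrt(1077475 - 786104/391) = sqrt(420506621/391) = sqrt(164418088811)/391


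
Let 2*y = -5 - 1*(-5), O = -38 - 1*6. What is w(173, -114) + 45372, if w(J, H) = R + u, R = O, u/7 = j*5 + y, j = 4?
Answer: 45468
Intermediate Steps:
O = -44 (O = -38 - 6 = -44)
y = 0 (y = (-5 - 1*(-5))/2 = (-5 + 5)/2 = (1/2)*0 = 0)
u = 140 (u = 7*(4*5 + 0) = 7*(20 + 0) = 7*20 = 140)
R = -44
w(J, H) = 96 (w(J, H) = -44 + 140 = 96)
w(173, -114) + 45372 = 96 + 45372 = 45468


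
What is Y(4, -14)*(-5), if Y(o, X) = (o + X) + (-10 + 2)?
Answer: 90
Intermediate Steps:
Y(o, X) = -8 + X + o (Y(o, X) = (X + o) - 8 = -8 + X + o)
Y(4, -14)*(-5) = (-8 - 14 + 4)*(-5) = -18*(-5) = 90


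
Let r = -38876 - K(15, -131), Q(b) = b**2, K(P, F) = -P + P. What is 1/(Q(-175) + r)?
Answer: -1/8251 ≈ -0.00012120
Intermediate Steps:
K(P, F) = 0
r = -38876 (r = -38876 - 1*0 = -38876 + 0 = -38876)
1/(Q(-175) + r) = 1/((-175)**2 - 38876) = 1/(30625 - 38876) = 1/(-8251) = -1/8251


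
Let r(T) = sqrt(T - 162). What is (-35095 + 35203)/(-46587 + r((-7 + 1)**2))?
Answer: -186348/80383285 - 12*I*sqrt(14)/80383285 ≈ -0.0023182 - 5.5857e-7*I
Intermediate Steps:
r(T) = sqrt(-162 + T)
(-35095 + 35203)/(-46587 + r((-7 + 1)**2)) = (-35095 + 35203)/(-46587 + sqrt(-162 + (-7 + 1)**2)) = 108/(-46587 + sqrt(-162 + (-6)**2)) = 108/(-46587 + sqrt(-162 + 36)) = 108/(-46587 + sqrt(-126)) = 108/(-46587 + 3*I*sqrt(14))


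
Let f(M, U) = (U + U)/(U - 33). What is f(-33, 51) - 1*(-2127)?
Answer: 6398/3 ≈ 2132.7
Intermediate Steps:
f(M, U) = 2*U/(-33 + U) (f(M, U) = (2*U)/(-33 + U) = 2*U/(-33 + U))
f(-33, 51) - 1*(-2127) = 2*51/(-33 + 51) - 1*(-2127) = 2*51/18 + 2127 = 2*51*(1/18) + 2127 = 17/3 + 2127 = 6398/3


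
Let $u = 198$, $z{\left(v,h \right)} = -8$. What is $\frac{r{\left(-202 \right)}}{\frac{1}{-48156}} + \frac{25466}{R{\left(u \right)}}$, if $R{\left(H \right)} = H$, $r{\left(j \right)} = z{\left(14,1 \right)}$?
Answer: $\frac{38152285}{99} \approx 3.8538 \cdot 10^{5}$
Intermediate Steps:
$r{\left(j \right)} = -8$
$\frac{r{\left(-202 \right)}}{\frac{1}{-48156}} + \frac{25466}{R{\left(u \right)}} = - \frac{8}{\frac{1}{-48156}} + \frac{25466}{198} = - \frac{8}{- \frac{1}{48156}} + 25466 \cdot \frac{1}{198} = \left(-8\right) \left(-48156\right) + \frac{12733}{99} = 385248 + \frac{12733}{99} = \frac{38152285}{99}$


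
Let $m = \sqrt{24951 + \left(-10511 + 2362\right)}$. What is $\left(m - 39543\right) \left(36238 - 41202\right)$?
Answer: $196291452 - 4964 \sqrt{16802} \approx 1.9565 \cdot 10^{8}$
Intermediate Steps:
$m = \sqrt{16802}$ ($m = \sqrt{24951 - 8149} = \sqrt{16802} \approx 129.62$)
$\left(m - 39543\right) \left(36238 - 41202\right) = \left(\sqrt{16802} - 39543\right) \left(36238 - 41202\right) = \left(-39543 + \sqrt{16802}\right) \left(-4964\right) = 196291452 - 4964 \sqrt{16802}$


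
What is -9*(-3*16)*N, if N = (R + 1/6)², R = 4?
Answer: 7500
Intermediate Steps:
N = 625/36 (N = (4 + 1/6)² = (4 + ⅙)² = (25/6)² = 625/36 ≈ 17.361)
-9*(-3*16)*N = -9*(-3*16)*625/36 = -(-432)*625/36 = -9*(-2500/3) = 7500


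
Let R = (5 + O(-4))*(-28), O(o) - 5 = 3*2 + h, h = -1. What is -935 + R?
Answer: -1355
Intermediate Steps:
O(o) = 10 (O(o) = 5 + (3*2 - 1) = 5 + (6 - 1) = 5 + 5 = 10)
R = -420 (R = (5 + 10)*(-28) = 15*(-28) = -420)
-935 + R = -935 - 420 = -1355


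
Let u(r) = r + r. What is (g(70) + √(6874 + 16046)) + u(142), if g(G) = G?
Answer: 354 + 2*√5730 ≈ 505.39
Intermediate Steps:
u(r) = 2*r
(g(70) + √(6874 + 16046)) + u(142) = (70 + √(6874 + 16046)) + 2*142 = (70 + √22920) + 284 = (70 + 2*√5730) + 284 = 354 + 2*√5730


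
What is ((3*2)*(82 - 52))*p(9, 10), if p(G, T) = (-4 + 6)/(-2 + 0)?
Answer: -180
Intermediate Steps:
p(G, T) = -1 (p(G, T) = 2/(-2) = 2*(-½) = -1)
((3*2)*(82 - 52))*p(9, 10) = ((3*2)*(82 - 52))*(-1) = (6*30)*(-1) = 180*(-1) = -180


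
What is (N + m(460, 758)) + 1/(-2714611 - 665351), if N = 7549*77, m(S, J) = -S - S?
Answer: 1961571086585/3379962 ≈ 5.8035e+5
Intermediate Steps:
m(S, J) = -2*S
N = 581273
(N + m(460, 758)) + 1/(-2714611 - 665351) = (581273 - 2*460) + 1/(-2714611 - 665351) = (581273 - 920) + 1/(-3379962) = 580353 - 1/3379962 = 1961571086585/3379962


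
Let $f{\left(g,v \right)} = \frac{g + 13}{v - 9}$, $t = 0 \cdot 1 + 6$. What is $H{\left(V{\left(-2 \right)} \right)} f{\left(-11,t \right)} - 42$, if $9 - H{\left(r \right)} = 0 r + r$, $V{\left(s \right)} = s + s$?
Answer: $- \frac{152}{3} \approx -50.667$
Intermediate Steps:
$t = 6$ ($t = 0 + 6 = 6$)
$f{\left(g,v \right)} = \frac{13 + g}{-9 + v}$
$V{\left(s \right)} = 2 s$
$H{\left(r \right)} = 9 - r$ ($H{\left(r \right)} = 9 - \left(0 r + r\right) = 9 - \left(0 + r\right) = 9 - r$)
$H{\left(V{\left(-2 \right)} \right)} f{\left(-11,t \right)} - 42 = \left(9 - 2 \left(-2\right)\right) \frac{13 - 11}{-9 + 6} - 42 = \left(9 - -4\right) \frac{1}{-3} \cdot 2 - 42 = \left(9 + 4\right) \left(\left(- \frac{1}{3}\right) 2\right) - 42 = 13 \left(- \frac{2}{3}\right) - 42 = - \frac{26}{3} - 42 = - \frac{152}{3}$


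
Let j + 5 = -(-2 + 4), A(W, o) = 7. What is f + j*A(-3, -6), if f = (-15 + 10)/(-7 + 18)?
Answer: -544/11 ≈ -49.455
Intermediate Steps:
j = -7 (j = -5 - (-2 + 4) = -5 - 1*2 = -5 - 2 = -7)
f = -5/11 ≈ -0.45455
f + j*A(-3, -6) = -5/11 - 7*7 = -5/11 - 49 = -544/11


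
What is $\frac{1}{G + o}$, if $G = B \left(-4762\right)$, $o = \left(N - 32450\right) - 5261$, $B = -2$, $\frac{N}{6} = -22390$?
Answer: $- \frac{1}{162527} \approx -6.1528 \cdot 10^{-6}$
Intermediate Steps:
$N = -134340$ ($N = 6 \left(-22390\right) = -134340$)
$o = -172051$ ($o = \left(-134340 - 32450\right) - 5261 = -166790 - 5261 = -172051$)
$G = 9524$ ($G = \left(-2\right) \left(-4762\right) = 9524$)
$\frac{1}{G + o} = \frac{1}{9524 - 172051} = \frac{1}{-162527} = - \frac{1}{162527}$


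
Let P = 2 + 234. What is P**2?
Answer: 55696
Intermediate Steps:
P = 236
P**2 = 236**2 = 55696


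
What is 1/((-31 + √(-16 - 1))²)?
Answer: (31 - I*√17)⁻² ≈ 0.00098695 + 0.00026726*I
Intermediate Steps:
1/((-31 + √(-16 - 1))²) = 1/((-31 + √(-17))²) = 1/((-31 + I*√17)²) = (-31 + I*√17)⁻²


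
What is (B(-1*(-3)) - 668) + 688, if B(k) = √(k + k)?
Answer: 20 + √6 ≈ 22.449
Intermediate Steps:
B(k) = √2*√k (B(k) = √(2*k) = √2*√k)
(B(-1*(-3)) - 668) + 688 = (√2*√(-1*(-3)) - 668) + 688 = (√2*√3 - 668) + 688 = (√6 - 668) + 688 = (-668 + √6) + 688 = 20 + √6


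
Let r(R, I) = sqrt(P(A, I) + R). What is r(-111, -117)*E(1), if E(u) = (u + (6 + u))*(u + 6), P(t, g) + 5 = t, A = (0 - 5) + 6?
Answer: 56*I*sqrt(115) ≈ 600.53*I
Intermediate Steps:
A = 1 (A = -5 + 6 = 1)
P(t, g) = -5 + t
r(R, I) = sqrt(-4 + R) (r(R, I) = sqrt((-5 + 1) + R) = sqrt(-4 + R))
E(u) = (6 + u)*(6 + 2*u) (E(u) = (6 + 2*u)*(6 + u) = (6 + u)*(6 + 2*u))
r(-111, -117)*E(1) = sqrt(-4 - 111)*(36 + 2*1**2 + 18*1) = sqrt(-115)*(36 + 2*1 + 18) = (I*sqrt(115))*(36 + 2 + 18) = (I*sqrt(115))*56 = 56*I*sqrt(115)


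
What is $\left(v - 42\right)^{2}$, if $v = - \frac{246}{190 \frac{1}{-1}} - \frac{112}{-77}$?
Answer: $\frac{1682394289}{1092025} \approx 1540.6$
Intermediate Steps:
$v = \frac{2873}{1045}$ ($v = - \frac{246}{190 \left(-1\right)} - - \frac{16}{11} = - \frac{246}{-190} + \frac{16}{11} = \left(-246\right) \left(- \frac{1}{190}\right) + \frac{16}{11} = \frac{123}{95} + \frac{16}{11} = \frac{2873}{1045} \approx 2.7493$)
$\left(v - 42\right)^{2} = \left(\frac{2873}{1045} - 42\right)^{2} = \left(- \frac{41017}{1045}\right)^{2} = \frac{1682394289}{1092025}$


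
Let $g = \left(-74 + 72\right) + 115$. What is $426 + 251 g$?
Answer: $28789$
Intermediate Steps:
$g = 113$ ($g = -2 + 115 = 113$)
$426 + 251 g = 426 + 251 \cdot 113 = 426 + 28363 = 28789$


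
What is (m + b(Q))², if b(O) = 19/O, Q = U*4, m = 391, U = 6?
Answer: 88416409/576 ≈ 1.5350e+5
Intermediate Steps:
Q = 24 (Q = 6*4 = 24)
(m + b(Q))² = (391 + 19/24)² = (9403/24)² = 88416409/576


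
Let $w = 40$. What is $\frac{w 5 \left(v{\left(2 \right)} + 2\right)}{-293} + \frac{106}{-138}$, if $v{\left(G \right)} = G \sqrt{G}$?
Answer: $- \frac{43129}{20217} - \frac{400 \sqrt{2}}{293} \approx -4.064$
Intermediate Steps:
$v{\left(G \right)} = G^{\frac{3}{2}}$
$\frac{w 5 \left(v{\left(2 \right)} + 2\right)}{-293} + \frac{106}{-138} = \frac{40 \cdot 5 \left(2^{\frac{3}{2}} + 2\right)}{-293} + \frac{106}{-138} = 40 \cdot 5 \left(2 \sqrt{2} + 2\right) \left(- \frac{1}{293}\right) + 106 \left(- \frac{1}{138}\right) = 40 \cdot 5 \left(2 + 2 \sqrt{2}\right) \left(- \frac{1}{293}\right) - \frac{53}{69} = 40 \left(10 + 10 \sqrt{2}\right) \left(- \frac{1}{293}\right) - \frac{53}{69} = \left(400 + 400 \sqrt{2}\right) \left(- \frac{1}{293}\right) - \frac{53}{69} = \left(- \frac{400}{293} - \frac{400 \sqrt{2}}{293}\right) - \frac{53}{69} = - \frac{43129}{20217} - \frac{400 \sqrt{2}}{293}$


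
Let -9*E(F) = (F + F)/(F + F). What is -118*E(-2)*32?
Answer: 3776/9 ≈ 419.56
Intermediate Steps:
E(F) = -⅑ (E(F) = -(F + F)/(9*(F + F)) = -2*F/(9*(2*F)) = -2*F*1/(2*F)/9 = -⅑*1 = -⅑)
-118*E(-2)*32 = -(-118)*32/9 = -118*(-32/9) = 3776/9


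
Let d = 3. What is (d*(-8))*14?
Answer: -336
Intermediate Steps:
(d*(-8))*14 = (3*(-8))*14 = -24*14 = -336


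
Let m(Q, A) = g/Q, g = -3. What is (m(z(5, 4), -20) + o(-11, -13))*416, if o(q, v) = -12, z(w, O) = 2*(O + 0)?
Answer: -5148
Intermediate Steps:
z(w, O) = 2*O
m(Q, A) = -3/Q
(m(z(5, 4), -20) + o(-11, -13))*416 = (-3/(2*4) - 12)*416 = (-3/8 - 12)*416 = -99/8*416 = -5148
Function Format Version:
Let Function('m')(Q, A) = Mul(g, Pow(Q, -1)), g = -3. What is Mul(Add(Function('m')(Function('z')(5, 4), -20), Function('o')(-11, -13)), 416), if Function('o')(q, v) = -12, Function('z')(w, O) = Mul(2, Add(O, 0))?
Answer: -5148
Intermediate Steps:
Function('z')(w, O) = Mul(2, O)
Function('m')(Q, A) = Mul(-3, Pow(Q, -1))
Mul(Add(Function('m')(Function('z')(5, 4), -20), Function('o')(-11, -13)), 416) = Mul(Add(Mul(-3, Pow(Mul(2, 4), -1)), -12), 416) = Mul(Add(Mul(-3, Pow(8, -1)), -12), 416) = Mul(Add(Mul(-3, Rational(1, 8)), -12), 416) = Mul(Add(Rational(-3, 8), -12), 416) = Mul(Rational(-99, 8), 416) = -5148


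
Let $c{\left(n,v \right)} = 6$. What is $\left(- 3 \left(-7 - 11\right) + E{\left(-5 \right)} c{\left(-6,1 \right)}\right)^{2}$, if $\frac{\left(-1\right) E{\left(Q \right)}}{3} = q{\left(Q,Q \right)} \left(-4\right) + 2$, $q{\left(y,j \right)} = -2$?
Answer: $15876$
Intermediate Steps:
$E{\left(Q \right)} = -30$ ($E{\left(Q \right)} = - 3 \left(\left(-2\right) \left(-4\right) + 2\right) = - 3 \left(8 + 2\right) = \left(-3\right) 10 = -30$)
$\left(- 3 \left(-7 - 11\right) + E{\left(-5 \right)} c{\left(-6,1 \right)}\right)^{2} = \left(- 3 \left(-7 - 11\right) - 180\right)^{2} = \left(\left(-3\right) \left(-18\right) - 180\right)^{2} = \left(54 - 180\right)^{2} = \left(-126\right)^{2} = 15876$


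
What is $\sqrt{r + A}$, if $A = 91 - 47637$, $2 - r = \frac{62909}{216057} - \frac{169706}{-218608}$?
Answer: $\frac{i \sqrt{6629095420917194031763398}}{11807947164} \approx 218.05 i$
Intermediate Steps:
$r = \frac{22022498699}{23615894328}$ ($r = 2 - \left(\frac{62909}{216057} - \frac{169706}{-218608}\right) = 2 - \left(62909 \cdot \frac{1}{216057} - - \frac{84853}{109304}\right) = 2 - \left(\frac{62909}{216057} + \frac{84853}{109304}\right) = 2 - \frac{25209289957}{23615894328} = \frac{22022498699}{23615894328} \approx 0.93253$)
$A = -47546$ ($A = 91 - 47637 = -47546$)
$\sqrt{r + A} = \sqrt{\frac{22022498699}{23615894328} - 47546} = \sqrt{- \frac{1122819289220389}{23615894328}} = \frac{i \sqrt{6629095420917194031763398}}{11807947164}$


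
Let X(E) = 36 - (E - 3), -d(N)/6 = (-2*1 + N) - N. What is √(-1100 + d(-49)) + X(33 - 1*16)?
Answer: 22 + 8*I*√17 ≈ 22.0 + 32.985*I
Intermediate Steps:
d(N) = 12 (d(N) = -6*((-2*1 + N) - N) = -6*((-2 + N) - N) = -6*(-2) = 12)
X(E) = 39 - E (X(E) = 36 - (-3 + E) = 36 + (3 - E) = 39 - E)
√(-1100 + d(-49)) + X(33 - 1*16) = √(-1100 + 12) + (39 - (33 - 1*16)) = √(-1088) + (39 - (33 - 16)) = 8*I*√17 + (39 - 1*17) = 8*I*√17 + (39 - 17) = 8*I*√17 + 22 = 22 + 8*I*√17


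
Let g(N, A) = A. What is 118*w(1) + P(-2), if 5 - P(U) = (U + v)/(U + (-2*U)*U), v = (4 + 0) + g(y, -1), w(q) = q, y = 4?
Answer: 1231/10 ≈ 123.10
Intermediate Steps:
v = 3 (v = (4 + 0) - 1 = 4 - 1 = 3)
P(U) = 5 - (3 + U)/(U - 2*U**2) (P(U) = 5 - (U + 3)/(U + (-2*U)*U) = 5 - (3 + U)/(U - 2*U**2))
118*w(1) + P(-2) = 118*1 + (3 - 4*(-2) + 10*(-2)**2)/((-2)*(-1 + 2*(-2))) = 118 - (3 + 8 + 10*4)/(2*(-1 - 4)) = 118 - 1/2*(3 + 8 + 40)/(-5) = 118 - 1/2*(-1/5)*51 = 118 + 51/10 = 1231/10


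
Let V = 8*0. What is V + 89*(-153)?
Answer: -13617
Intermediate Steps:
V = 0
V + 89*(-153) = 0 + 89*(-153) = 0 - 13617 = -13617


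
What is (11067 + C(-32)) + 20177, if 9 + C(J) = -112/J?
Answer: 62477/2 ≈ 31239.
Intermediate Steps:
C(J) = -9 - 112/J
(11067 + C(-32)) + 20177 = (11067 + (-9 - 112/(-32))) + 20177 = (11067 + (-9 - 112*(-1/32))) + 20177 = (11067 + (-9 + 7/2)) + 20177 = (11067 - 11/2) + 20177 = 22123/2 + 20177 = 62477/2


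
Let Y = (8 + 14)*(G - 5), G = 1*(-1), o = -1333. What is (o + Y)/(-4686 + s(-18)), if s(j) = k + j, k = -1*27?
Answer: 1465/4731 ≈ 0.30966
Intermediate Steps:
k = -27
G = -1
s(j) = -27 + j
Y = -132 (Y = (8 + 14)*(-1 - 5) = 22*(-6) = -132)
(o + Y)/(-4686 + s(-18)) = (-1333 - 132)/(-4686 + (-27 - 18)) = -1465/(-4686 - 45) = -1465/(-4731) = -1465*(-1/4731) = 1465/4731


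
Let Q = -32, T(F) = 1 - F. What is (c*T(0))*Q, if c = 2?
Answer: -64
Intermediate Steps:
(c*T(0))*Q = (2*(1 - 1*0))*(-32) = (2*(1 + 0))*(-32) = (2*1)*(-32) = 2*(-32) = -64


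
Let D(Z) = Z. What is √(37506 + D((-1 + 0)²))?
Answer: √37507 ≈ 193.67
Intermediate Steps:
√(37506 + D((-1 + 0)²)) = √(37506 + (-1 + 0)²) = √(37506 + (-1)²) = √(37506 + 1) = √37507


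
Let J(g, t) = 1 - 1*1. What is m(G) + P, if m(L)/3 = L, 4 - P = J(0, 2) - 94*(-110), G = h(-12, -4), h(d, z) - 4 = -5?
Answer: -10339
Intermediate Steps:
h(d, z) = -1 (h(d, z) = 4 - 5 = -1)
J(g, t) = 0 (J(g, t) = 1 - 1 = 0)
G = -1
P = -10336 (P = 4 - (0 - 94*(-110)) = 4 - (0 + 10340) = 4 - 1*10340 = 4 - 10340 = -10336)
m(L) = 3*L
m(G) + P = 3*(-1) - 10336 = -3 - 10336 = -10339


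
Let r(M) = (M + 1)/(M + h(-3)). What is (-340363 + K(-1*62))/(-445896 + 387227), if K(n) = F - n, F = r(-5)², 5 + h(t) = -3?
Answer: 57510853/9915061 ≈ 5.8004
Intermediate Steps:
h(t) = -8 (h(t) = -5 - 3 = -8)
r(M) = (1 + M)/(-8 + M) (r(M) = (M + 1)/(M - 8) = (1 + M)/(-8 + M))
F = 16/169 (F = ((1 - 5)/(-8 - 5))² = (-4/(-13))² = (-1/13*(-4))² = (4/13)² = 16/169 ≈ 0.094675)
K(n) = 16/169 - n
(-340363 + K(-1*62))/(-445896 + 387227) = (-340363 + (16/169 - (-1)*62))/(-445896 + 387227) = (-340363 + (16/169 - 1*(-62)))/(-58669) = (-340363 + (16/169 + 62))*(-1/58669) = (-340363 + 10494/169)*(-1/58669) = -57510853/169*(-1/58669) = 57510853/9915061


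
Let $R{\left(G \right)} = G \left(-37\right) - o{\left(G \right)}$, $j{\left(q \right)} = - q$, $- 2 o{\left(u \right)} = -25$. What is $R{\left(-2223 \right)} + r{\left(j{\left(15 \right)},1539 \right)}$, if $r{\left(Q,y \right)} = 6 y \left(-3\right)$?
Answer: $\frac{109073}{2} \approx 54537.0$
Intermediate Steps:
$o{\left(u \right)} = \frac{25}{2}$ ($o{\left(u \right)} = \left(- \frac{1}{2}\right) \left(-25\right) = \frac{25}{2}$)
$R{\left(G \right)} = - \frac{25}{2} - 37 G$ ($R{\left(G \right)} = G \left(-37\right) - \frac{25}{2} = - 37 G - \frac{25}{2} = - \frac{25}{2} - 37 G$)
$r{\left(Q,y \right)} = - 18 y$
$R{\left(-2223 \right)} + r{\left(j{\left(15 \right)},1539 \right)} = \left(- \frac{25}{2} - -82251\right) - 27702 = \left(- \frac{25}{2} + 82251\right) - 27702 = \frac{164477}{2} - 27702 = \frac{109073}{2}$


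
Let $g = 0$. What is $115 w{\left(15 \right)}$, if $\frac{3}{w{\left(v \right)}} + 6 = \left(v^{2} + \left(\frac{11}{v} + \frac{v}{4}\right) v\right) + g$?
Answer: $\frac{276}{229} \approx 1.2052$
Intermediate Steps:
$w{\left(v \right)} = \frac{3}{-6 + v^{2} + v \left(\frac{11}{v} + \frac{v}{4}\right)}$ ($w{\left(v \right)} = \frac{3}{-6 + \left(\left(v^{2} + \left(\frac{11}{v} + \frac{v}{4}\right) v\right) + 0\right)} = \frac{3}{-6 + \left(\left(v^{2} + v \left(\frac{11}{v} + \frac{v}{4}\right)\right) + 0\right)} = \frac{3}{-6 + \left(v^{2} + v \left(\frac{11}{v} + \frac{v}{4}\right)\right)} = \frac{3}{-6 + v^{2} + v \left(\frac{11}{v} + \frac{v}{4}\right)}$)
$115 w{\left(15 \right)} = 115 \frac{12}{5 \left(4 + 15^{2}\right)} = 115 \frac{12}{5 \left(4 + 225\right)} = 115 \frac{12}{5 \cdot 229} = 115 \cdot \frac{12}{5} \cdot \frac{1}{229} = 115 \cdot \frac{12}{1145} = \frac{276}{229}$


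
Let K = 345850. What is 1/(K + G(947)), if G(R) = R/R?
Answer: 1/345851 ≈ 2.8914e-6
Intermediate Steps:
G(R) = 1
1/(K + G(947)) = 1/(345850 + 1) = 1/345851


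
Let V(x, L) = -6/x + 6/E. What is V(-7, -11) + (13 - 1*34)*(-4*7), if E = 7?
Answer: 4128/7 ≈ 589.71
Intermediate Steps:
V(x, L) = 6/7 - 6/x (V(x, L) = -6/x + 6/7 = 6/7 - 6/x)
V(-7, -11) + (13 - 1*34)*(-4*7) = (6/7 - 6/(-7)) + (13 - 1*34)*(-4*7) = (6/7 - 6*(-⅐)) + (13 - 34)*(-28) = (6/7 + 6/7) - 21*(-28) = 12/7 + 588 = 4128/7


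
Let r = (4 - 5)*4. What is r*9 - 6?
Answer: -42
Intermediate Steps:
r = -4 (r = -1*4 = -4)
r*9 - 6 = -4*9 - 6 = -36 - 6 = -42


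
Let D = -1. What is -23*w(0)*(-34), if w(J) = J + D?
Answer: -782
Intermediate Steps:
w(J) = -1 + J (w(J) = J - 1 = -1 + J)
-23*w(0)*(-34) = -23*(-1 + 0)*(-34) = -23*(-1)*(-34) = 23*(-34) = -782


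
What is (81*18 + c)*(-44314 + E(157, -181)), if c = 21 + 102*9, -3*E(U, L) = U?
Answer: -106346101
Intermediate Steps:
E(U, L) = -U/3
c = 939 (c = 21 + 918 = 939)
(81*18 + c)*(-44314 + E(157, -181)) = (81*18 + 939)*(-44314 - ⅓*157) = (1458 + 939)*(-44314 - 157/3) = 2397*(-133099/3) = -106346101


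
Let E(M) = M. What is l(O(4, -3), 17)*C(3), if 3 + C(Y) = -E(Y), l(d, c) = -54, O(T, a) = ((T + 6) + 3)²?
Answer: 324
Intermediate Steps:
O(T, a) = (9 + T)² (O(T, a) = ((6 + T) + 3)² = (9 + T)²)
C(Y) = -3 - Y
l(O(4, -3), 17)*C(3) = -54*(-3 - 1*3) = -54*(-3 - 3) = -54*(-6) = 324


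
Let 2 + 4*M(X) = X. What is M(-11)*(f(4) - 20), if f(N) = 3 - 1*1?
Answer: 117/2 ≈ 58.500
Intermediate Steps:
f(N) = 2 (f(N) = 3 - 1 = 2)
M(X) = -½ + X/4
M(-11)*(f(4) - 20) = (-½ + (¼)*(-11))*(2 - 20) = (-½ - 11/4)*(-18) = -13/4*(-18) = 117/2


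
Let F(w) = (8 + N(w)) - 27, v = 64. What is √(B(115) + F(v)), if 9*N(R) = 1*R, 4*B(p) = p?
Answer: √607/6 ≈ 4.1062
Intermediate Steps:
B(p) = p/4
N(R) = R/9 (N(R) = (1*R)/9 = R/9)
F(w) = -19 + w/9 (F(w) = (8 + w/9) - 27 = -19 + w/9)
√(B(115) + F(v)) = √((¼)*115 + (-19 + (⅑)*64)) = √(115/4 + (-19 + 64/9)) = √(115/4 - 107/9) = √(607/36) = √607/6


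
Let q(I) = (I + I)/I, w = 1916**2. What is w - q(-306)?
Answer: 3671054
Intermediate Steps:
w = 3671056
q(I) = 2 (q(I) = (2*I)/I = 2)
w - q(-306) = 3671056 - 1*2 = 3671056 - 2 = 3671054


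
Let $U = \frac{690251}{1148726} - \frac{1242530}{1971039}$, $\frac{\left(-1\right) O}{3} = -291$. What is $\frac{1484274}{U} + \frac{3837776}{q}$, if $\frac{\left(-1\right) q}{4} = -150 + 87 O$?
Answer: $- \frac{254742139967633882303840}{5064634414993791} \approx -5.0298 \cdot 10^{7}$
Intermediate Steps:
$O = 873$ ($O = \left(-3\right) \left(-291\right) = 873$)
$q = -303204$ ($q = - 4 \left(-150 + 87 \cdot 873\right) = - 4 \left(-150 + 75951\right) = \left(-4\right) 75801 = -303204$)
$U = - \frac{66814875991}{2264183746314}$ ($U = 690251 \cdot \frac{1}{1148726} - \frac{1242530}{1971039} = \frac{690251}{1148726} - \frac{1242530}{1971039} = - \frac{66814875991}{2264183746314} \approx -0.029509$)
$\frac{1484274}{U} + \frac{3837776}{q} = \frac{1484274}{- \frac{66814875991}{2264183746314}} + \frac{3837776}{-303204} = 1484274 \left(- \frac{2264183746314}{66814875991}\right) + 3837776 \left(- \frac{1}{303204}\right) = - \frac{3360669065876466036}{66814875991} - \frac{959444}{75801} = - \frac{254742139967633882303840}{5064634414993791}$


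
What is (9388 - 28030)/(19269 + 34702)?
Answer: -18642/53971 ≈ -0.34541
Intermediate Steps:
(9388 - 28030)/(19269 + 34702) = -18642/53971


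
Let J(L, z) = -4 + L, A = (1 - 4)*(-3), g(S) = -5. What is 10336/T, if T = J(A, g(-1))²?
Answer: 10336/25 ≈ 413.44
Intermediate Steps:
A = 9 (A = -3*(-3) = 9)
T = 25 (T = (-4 + 9)² = 5² = 25)
10336/T = 10336/25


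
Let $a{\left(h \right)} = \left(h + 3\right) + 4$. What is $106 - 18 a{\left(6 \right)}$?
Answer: $-128$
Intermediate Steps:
$a{\left(h \right)} = 7 + h$ ($a{\left(h \right)} = \left(3 + h\right) + 4 = 7 + h$)
$106 - 18 a{\left(6 \right)} = 106 - 18 \left(7 + 6\right) = 106 - 234 = -128$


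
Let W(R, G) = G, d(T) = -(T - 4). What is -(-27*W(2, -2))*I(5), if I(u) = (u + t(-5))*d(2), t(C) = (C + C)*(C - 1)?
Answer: -7020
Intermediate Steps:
d(T) = 4 - T (d(T) = -(-4 + T) = 4 - T)
t(C) = 2*C*(-1 + C) (t(C) = (2*C)*(-1 + C) = 2*C*(-1 + C))
I(u) = 120 + 2*u (I(u) = (u + 2*(-5)*(-1 - 5))*(4 - 1*2) = (u + 2*(-5)*(-6))*(4 - 2) = (u + 60)*2 = (60 + u)*2 = 120 + 2*u)
-(-27*W(2, -2))*I(5) = -(-27*(-2))*(120 + 2*5) = -54*(120 + 10) = -54*130 = -1*7020 = -7020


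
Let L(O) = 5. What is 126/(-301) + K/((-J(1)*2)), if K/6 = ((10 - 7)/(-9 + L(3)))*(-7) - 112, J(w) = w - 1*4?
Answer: -18433/172 ≈ -107.17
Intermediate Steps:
J(w) = -4 + w (J(w) = w - 4 = -4 + w)
K = -1281/2 (K = 6*(((10 - 7)/(-9 + 5))*(-7) - 112) = 6*((3/(-4))*(-7) - 112) = 6*((3*(-¼))*(-7) - 112) = 6*(-¾*(-7) - 112) = 6*(21/4 - 112) = 6*(-427/4) = -1281/2 ≈ -640.50)
126/(-301) + K/((-J(1)*2)) = 126/(-301) - 1281*(-1/(2*(-4 + 1)))/2 = 126*(-1/301) - 1281/(2*(-1*(-3)*2)) = -18/43 - 1281/(2*(3*2)) = -18/43 - 1281/2/6 = -18/43 - 1281/2*⅙ = -18/43 - 427/4 = -18433/172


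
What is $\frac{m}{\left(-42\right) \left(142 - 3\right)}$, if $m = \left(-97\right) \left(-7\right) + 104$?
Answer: $- \frac{261}{1946} \approx -0.13412$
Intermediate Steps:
$m = 783$ ($m = 679 + 104 = 783$)
$\frac{m}{\left(-42\right) \left(142 - 3\right)} = \frac{783}{\left(-42\right) \left(142 - 3\right)} = \frac{783}{\left(-42\right) 139} = \frac{783}{-5838} = 783 \left(- \frac{1}{5838}\right) = - \frac{261}{1946}$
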